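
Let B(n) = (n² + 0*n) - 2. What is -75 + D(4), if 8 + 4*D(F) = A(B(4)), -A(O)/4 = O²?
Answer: -273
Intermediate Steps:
B(n) = -2 + n² (B(n) = (n² + 0) - 2 = n² - 2 = -2 + n²)
A(O) = -4*O²
D(F) = -198 (D(F) = -2 + (-4*(-2 + 4²)²)/4 = -2 + (-4*(-2 + 16)²)/4 = -2 + (-4*14²)/4 = -2 + (-4*196)/4 = -2 + (¼)*(-784) = -2 - 196 = -198)
-75 + D(4) = -75 - 198 = -273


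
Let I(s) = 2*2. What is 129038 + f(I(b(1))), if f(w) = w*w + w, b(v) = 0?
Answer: 129058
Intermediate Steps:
I(s) = 4
f(w) = w + w² (f(w) = w² + w = w + w²)
129038 + f(I(b(1))) = 129038 + 4*(1 + 4) = 129038 + 4*5 = 129038 + 20 = 129058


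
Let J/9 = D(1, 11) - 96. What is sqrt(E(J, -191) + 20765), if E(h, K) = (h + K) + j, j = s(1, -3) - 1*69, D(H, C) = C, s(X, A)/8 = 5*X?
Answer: 2*sqrt(4945) ≈ 140.64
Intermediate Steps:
s(X, A) = 40*X (s(X, A) = 8*(5*X) = 40*X)
j = -29 (j = 40*1 - 1*69 = 40 - 69 = -29)
J = -765 (J = 9*(11 - 96) = 9*(-85) = -765)
E(h, K) = -29 + K + h (E(h, K) = (h + K) - 29 = (K + h) - 29 = -29 + K + h)
sqrt(E(J, -191) + 20765) = sqrt((-29 - 191 - 765) + 20765) = sqrt(-985 + 20765) = sqrt(19780) = 2*sqrt(4945)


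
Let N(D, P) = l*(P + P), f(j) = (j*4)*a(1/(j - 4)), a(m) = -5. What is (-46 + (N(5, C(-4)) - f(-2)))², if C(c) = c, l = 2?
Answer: 10404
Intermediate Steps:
f(j) = -20*j (f(j) = (j*4)*(-5) = (4*j)*(-5) = -20*j)
N(D, P) = 4*P (N(D, P) = 2*(P + P) = 2*(2*P) = 4*P)
(-46 + (N(5, C(-4)) - f(-2)))² = (-46 + (4*(-4) - (-20)*(-2)))² = (-46 + (-16 - 1*40))² = (-46 + (-16 - 40))² = (-46 - 56)² = (-102)² = 10404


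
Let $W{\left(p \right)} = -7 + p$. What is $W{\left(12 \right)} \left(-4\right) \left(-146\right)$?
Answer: $2920$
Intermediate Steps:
$W{\left(12 \right)} \left(-4\right) \left(-146\right) = \left(-7 + 12\right) \left(-4\right) \left(-146\right) = 5 \left(-4\right) \left(-146\right) = \left(-20\right) \left(-146\right) = 2920$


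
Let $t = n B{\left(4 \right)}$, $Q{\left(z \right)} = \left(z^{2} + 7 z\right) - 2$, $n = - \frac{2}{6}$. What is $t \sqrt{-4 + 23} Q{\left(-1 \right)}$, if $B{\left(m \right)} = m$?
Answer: $\frac{32 \sqrt{19}}{3} \approx 46.495$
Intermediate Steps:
$n = - \frac{1}{3}$ ($n = \left(-2\right) \frac{1}{6} = - \frac{1}{3} \approx -0.33333$)
$Q{\left(z \right)} = -2 + z^{2} + 7 z$
$t = - \frac{4}{3}$ ($t = \left(- \frac{1}{3}\right) 4 = - \frac{4}{3} \approx -1.3333$)
$t \sqrt{-4 + 23} Q{\left(-1 \right)} = - \frac{4 \sqrt{-4 + 23}}{3} \left(-2 + \left(-1\right)^{2} + 7 \left(-1\right)\right) = - \frac{4 \sqrt{19}}{3} \left(-2 + 1 - 7\right) = - \frac{4 \sqrt{19}}{3} \left(-8\right) = \frac{32 \sqrt{19}}{3}$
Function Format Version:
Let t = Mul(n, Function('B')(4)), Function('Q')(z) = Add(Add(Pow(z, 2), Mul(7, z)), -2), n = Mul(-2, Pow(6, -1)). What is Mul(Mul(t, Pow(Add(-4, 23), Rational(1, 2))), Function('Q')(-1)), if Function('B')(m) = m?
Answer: Mul(Rational(32, 3), Pow(19, Rational(1, 2))) ≈ 46.495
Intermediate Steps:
n = Rational(-1, 3) (n = Mul(-2, Rational(1, 6)) = Rational(-1, 3) ≈ -0.33333)
Function('Q')(z) = Add(-2, Pow(z, 2), Mul(7, z))
t = Rational(-4, 3) (t = Mul(Rational(-1, 3), 4) = Rational(-4, 3) ≈ -1.3333)
Mul(Mul(t, Pow(Add(-4, 23), Rational(1, 2))), Function('Q')(-1)) = Mul(Mul(Rational(-4, 3), Pow(Add(-4, 23), Rational(1, 2))), Add(-2, Pow(-1, 2), Mul(7, -1))) = Mul(Mul(Rational(-4, 3), Pow(19, Rational(1, 2))), Add(-2, 1, -7)) = Mul(Mul(Rational(-4, 3), Pow(19, Rational(1, 2))), -8) = Mul(Rational(32, 3), Pow(19, Rational(1, 2)))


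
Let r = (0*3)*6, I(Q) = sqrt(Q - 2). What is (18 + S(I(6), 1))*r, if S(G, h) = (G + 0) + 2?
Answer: 0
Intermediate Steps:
I(Q) = sqrt(-2 + Q)
S(G, h) = 2 + G (S(G, h) = G + 2 = 2 + G)
r = 0 (r = 0*6 = 0)
(18 + S(I(6), 1))*r = (18 + (2 + sqrt(-2 + 6)))*0 = (18 + (2 + sqrt(4)))*0 = (18 + (2 + 2))*0 = (18 + 4)*0 = 22*0 = 0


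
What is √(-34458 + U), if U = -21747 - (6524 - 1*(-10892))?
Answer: I*√73621 ≈ 271.33*I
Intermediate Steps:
U = -39163 (U = -21747 - (6524 + 10892) = -21747 - 1*17416 = -21747 - 17416 = -39163)
√(-34458 + U) = √(-34458 - 39163) = √(-73621) = I*√73621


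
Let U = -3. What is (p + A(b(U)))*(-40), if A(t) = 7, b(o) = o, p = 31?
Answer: -1520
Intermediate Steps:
(p + A(b(U)))*(-40) = (31 + 7)*(-40) = 38*(-40) = -1520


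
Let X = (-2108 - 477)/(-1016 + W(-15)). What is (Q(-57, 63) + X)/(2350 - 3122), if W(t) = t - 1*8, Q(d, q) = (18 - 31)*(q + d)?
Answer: 78457/802108 ≈ 0.097813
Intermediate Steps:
Q(d, q) = -13*d - 13*q (Q(d, q) = -13*(d + q) = -13*d - 13*q)
W(t) = -8 + t (W(t) = t - 8 = -8 + t)
X = 2585/1039 (X = (-2108 - 477)/(-1016 + (-8 - 15)) = -2585/(-1016 - 23) = -2585/(-1039) = -2585*(-1/1039) = 2585/1039 ≈ 2.4880)
(Q(-57, 63) + X)/(2350 - 3122) = ((-13*(-57) - 13*63) + 2585/1039)/(2350 - 3122) = ((741 - 819) + 2585/1039)/(-772) = (-78 + 2585/1039)*(-1/772) = -78457/1039*(-1/772) = 78457/802108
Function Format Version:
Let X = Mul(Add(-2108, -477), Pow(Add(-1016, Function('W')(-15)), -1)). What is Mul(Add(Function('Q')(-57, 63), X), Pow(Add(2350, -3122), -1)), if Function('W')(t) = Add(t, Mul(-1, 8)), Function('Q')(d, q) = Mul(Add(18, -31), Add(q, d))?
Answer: Rational(78457, 802108) ≈ 0.097813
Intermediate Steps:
Function('Q')(d, q) = Add(Mul(-13, d), Mul(-13, q)) (Function('Q')(d, q) = Mul(-13, Add(d, q)) = Add(Mul(-13, d), Mul(-13, q)))
Function('W')(t) = Add(-8, t) (Function('W')(t) = Add(t, -8) = Add(-8, t))
X = Rational(2585, 1039) (X = Mul(Add(-2108, -477), Pow(Add(-1016, Add(-8, -15)), -1)) = Mul(-2585, Pow(Add(-1016, -23), -1)) = Mul(-2585, Pow(-1039, -1)) = Mul(-2585, Rational(-1, 1039)) = Rational(2585, 1039) ≈ 2.4880)
Mul(Add(Function('Q')(-57, 63), X), Pow(Add(2350, -3122), -1)) = Mul(Add(Add(Mul(-13, -57), Mul(-13, 63)), Rational(2585, 1039)), Pow(Add(2350, -3122), -1)) = Mul(Add(Add(741, -819), Rational(2585, 1039)), Pow(-772, -1)) = Mul(Add(-78, Rational(2585, 1039)), Rational(-1, 772)) = Mul(Rational(-78457, 1039), Rational(-1, 772)) = Rational(78457, 802108)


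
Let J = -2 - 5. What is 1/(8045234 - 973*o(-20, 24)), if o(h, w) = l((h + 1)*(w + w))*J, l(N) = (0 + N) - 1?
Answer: 1/1826791 ≈ 5.4741e-7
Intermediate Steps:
l(N) = -1 + N (l(N) = N - 1 = -1 + N)
J = -7
o(h, w) = 7 - 14*w*(1 + h) (o(h, w) = (-1 + (h + 1)*(w + w))*(-7) = (-1 + (1 + h)*(2*w))*(-7) = (-1 + 2*w*(1 + h))*(-7) = 7 - 14*w*(1 + h))
1/(8045234 - 973*o(-20, 24)) = 1/(8045234 - 973*(7 - 14*24*(1 - 20))) = 1/(8045234 - 973*(7 - 14*24*(-19))) = 1/(8045234 - 973*(7 + 6384)) = 1/(8045234 - 973*6391) = 1/(8045234 - 6218443) = 1/1826791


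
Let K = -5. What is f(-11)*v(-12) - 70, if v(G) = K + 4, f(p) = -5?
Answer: -65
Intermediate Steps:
v(G) = -1 (v(G) = -5 + 4 = -1)
f(-11)*v(-12) - 70 = -5*(-1) - 70 = 5 - 70 = -65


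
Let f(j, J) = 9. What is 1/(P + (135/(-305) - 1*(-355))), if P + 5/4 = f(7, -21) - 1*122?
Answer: 244/58635 ≈ 0.0041613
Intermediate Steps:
P = -457/4 (P = -5/4 + (9 - 1*122) = -5/4 + (9 - 122) = -5/4 - 113 = -457/4 ≈ -114.25)
1/(P + (135/(-305) - 1*(-355))) = 1/(-457/4 + (135/(-305) - 1*(-355))) = 1/(-457/4 + (135*(-1/305) + 355)) = 1/(-457/4 + (-27/61 + 355)) = 1/(-457/4 + 21628/61) = 1/(58635/244) = 244/58635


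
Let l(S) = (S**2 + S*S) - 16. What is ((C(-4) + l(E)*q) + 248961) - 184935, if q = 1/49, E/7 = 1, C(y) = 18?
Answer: 3138238/49 ≈ 64046.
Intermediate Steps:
E = 7 (E = 7*1 = 7)
l(S) = -16 + 2*S**2 (l(S) = (S**2 + S**2) - 16 = 2*S**2 - 16 = -16 + 2*S**2)
q = 1/49 ≈ 0.020408
((C(-4) + l(E)*q) + 248961) - 184935 = ((18 + (-16 + 2*7**2)*(1/49)) + 248961) - 184935 = ((18 + (-16 + 2*49)*(1/49)) + 248961) - 184935 = ((18 + (-16 + 98)*(1/49)) + 248961) - 184935 = ((18 + 82*(1/49)) + 248961) - 184935 = ((18 + 82/49) + 248961) - 184935 = (964/49 + 248961) - 184935 = 12200053/49 - 184935 = 3138238/49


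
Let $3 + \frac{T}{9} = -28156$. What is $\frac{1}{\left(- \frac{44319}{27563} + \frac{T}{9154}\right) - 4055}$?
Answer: $- \frac{252311702}{1030514966389} \approx -0.00024484$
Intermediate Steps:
$T = -253431$ ($T = -27 + 9 \left(-28156\right) = -27 - 253404 = -253431$)
$\frac{1}{\left(- \frac{44319}{27563} + \frac{T}{9154}\right) - 4055} = \frac{1}{\left(- \frac{44319}{27563} - \frac{253431}{9154}\right) - 4055} = \frac{1}{- \frac{7391014779}{252311702} - 4055} = \frac{1}{- \frac{1030514966389}{252311702}} = - \frac{252311702}{1030514966389}$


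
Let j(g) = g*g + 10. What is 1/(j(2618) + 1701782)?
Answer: 1/8555716 ≈ 1.1688e-7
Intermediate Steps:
j(g) = 10 + g² (j(g) = g² + 10 = 10 + g²)
1/(j(2618) + 1701782) = 1/((10 + 2618²) + 1701782) = 1/((10 + 6853924) + 1701782) = 1/(6853934 + 1701782) = 1/8555716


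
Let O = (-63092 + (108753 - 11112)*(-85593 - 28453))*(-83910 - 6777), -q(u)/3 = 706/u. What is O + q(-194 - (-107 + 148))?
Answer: 237316335980477328/235 ≈ 1.0099e+15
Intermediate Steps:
q(u) = -2118/u
O = 1009856748853086 (O = (-63092 + 97641*(-114046))*(-90687) = (-63092 - 11135565486)*(-90687) = -11135628578*(-90687) = 1009856748853086)
O + q(-194 - (-107 + 148)) = 1009856748853086 - 2118/(-194 - (-107 + 148)) = 1009856748853086 - 2118/(-194 - 1*41) = 1009856748853086 - 2118/(-194 - 41) = 1009856748853086 - 2118/(-235) = 1009856748853086 - 2118*(-1/235) = 1009856748853086 + 2118/235 = 237316335980477328/235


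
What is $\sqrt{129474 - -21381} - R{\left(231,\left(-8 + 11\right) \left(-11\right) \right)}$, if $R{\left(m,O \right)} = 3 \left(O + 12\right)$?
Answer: $63 + \sqrt{150855} \approx 451.4$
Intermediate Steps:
$R{\left(m,O \right)} = 36 + 3 O$ ($R{\left(m,O \right)} = 3 \left(12 + O\right) = 36 + 3 O$)
$\sqrt{129474 - -21381} - R{\left(231,\left(-8 + 11\right) \left(-11\right) \right)} = \sqrt{129474 - -21381} - \left(36 + 3 \left(-8 + 11\right) \left(-11\right)\right) = \sqrt{129474 + \left(-38468 + 59849\right)} - \left(36 + 3 \cdot 3 \left(-11\right)\right) = \sqrt{129474 + 21381} - \left(36 + 3 \left(-33\right)\right) = \sqrt{150855} - \left(36 - 99\right) = \sqrt{150855} - -63 = \sqrt{150855} + 63 = 63 + \sqrt{150855}$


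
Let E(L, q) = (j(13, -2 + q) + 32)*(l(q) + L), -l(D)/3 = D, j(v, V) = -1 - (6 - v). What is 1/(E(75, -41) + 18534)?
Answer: 1/26058 ≈ 3.8376e-5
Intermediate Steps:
j(v, V) = -7 + v (j(v, V) = -1 + (-6 + v) = -7 + v)
l(D) = -3*D
E(L, q) = -114*q + 38*L (E(L, q) = ((-7 + 13) + 32)*(-3*q + L) = (6 + 32)*(L - 3*q) = 38*(L - 3*q) = -114*q + 38*L)
1/(E(75, -41) + 18534) = 1/((-114*(-41) + 38*75) + 18534) = 1/((4674 + 2850) + 18534) = 1/(7524 + 18534) = 1/26058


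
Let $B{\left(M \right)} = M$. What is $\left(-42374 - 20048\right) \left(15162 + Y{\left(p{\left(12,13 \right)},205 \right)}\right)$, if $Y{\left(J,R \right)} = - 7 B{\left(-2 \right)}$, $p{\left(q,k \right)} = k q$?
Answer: $-947316272$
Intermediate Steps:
$Y{\left(J,R \right)} = 14$ ($Y{\left(J,R \right)} = \left(-7\right) \left(-2\right) = 14$)
$\left(-42374 - 20048\right) \left(15162 + Y{\left(p{\left(12,13 \right)},205 \right)}\right) = \left(-42374 - 20048\right) \left(15162 + 14\right) = \left(-62422\right) 15176 = -947316272$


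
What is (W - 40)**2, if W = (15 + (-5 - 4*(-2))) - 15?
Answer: 1369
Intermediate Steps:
W = 3 (W = (15 + (-5 + 8)) - 15 = (15 + 3) - 15 = 18 - 15 = 3)
(W - 40)**2 = (3 - 40)**2 = (-37)**2 = 1369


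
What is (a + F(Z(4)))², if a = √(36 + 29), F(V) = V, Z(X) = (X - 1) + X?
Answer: (7 + √65)² ≈ 226.87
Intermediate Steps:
Z(X) = -1 + 2*X (Z(X) = (-1 + X) + X = -1 + 2*X)
a = √65 ≈ 8.0623
(a + F(Z(4)))² = (√65 + (-1 + 2*4))² = (√65 + (-1 + 8))² = (√65 + 7)² = (7 + √65)²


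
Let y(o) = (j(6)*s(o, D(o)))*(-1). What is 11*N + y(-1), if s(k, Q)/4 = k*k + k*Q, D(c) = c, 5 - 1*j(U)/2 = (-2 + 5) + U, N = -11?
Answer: -57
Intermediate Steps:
j(U) = 4 - 2*U (j(U) = 10 - 2*((-2 + 5) + U) = 10 - 2*(3 + U) = 10 + (-6 - 2*U) = 4 - 2*U)
s(k, Q) = 4*k² + 4*Q*k (s(k, Q) = 4*(k*k + k*Q) = 4*(k² + Q*k) = 4*k² + 4*Q*k)
y(o) = 64*o² (y(o) = ((4 - 2*6)*(4*o*(o + o)))*(-1) = ((4 - 12)*(4*o*(2*o)))*(-1) = -64*o²*(-1) = 64*o²)
11*N + y(-1) = 11*(-11) + 64*(-1)² = -121 + 64*1 = -121 + 64 = -57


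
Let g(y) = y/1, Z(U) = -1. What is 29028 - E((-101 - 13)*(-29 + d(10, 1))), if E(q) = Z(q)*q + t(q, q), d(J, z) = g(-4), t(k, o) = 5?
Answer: 32785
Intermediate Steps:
g(y) = y (g(y) = y*1 = y)
d(J, z) = -4
E(q) = 5 - q (E(q) = -q + 5 = 5 - q)
29028 - E((-101 - 13)*(-29 + d(10, 1))) = 29028 - (5 - (-101 - 13)*(-29 - 4)) = 29028 - (5 - (-114)*(-33)) = 29028 - (5 - 1*3762) = 29028 - (5 - 3762) = 29028 - 1*(-3757) = 29028 + 3757 = 32785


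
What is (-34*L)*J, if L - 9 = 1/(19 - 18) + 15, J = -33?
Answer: 28050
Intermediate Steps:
L = 25 (L = 9 + (1/(19 - 18) + 15) = 9 + (1/1 + 15) = 9 + (1 + 15) = 9 + 16 = 25)
(-34*L)*J = -34*25*(-33) = -850*(-33) = 28050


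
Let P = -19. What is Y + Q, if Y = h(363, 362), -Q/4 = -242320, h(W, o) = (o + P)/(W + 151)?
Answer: 498210263/514 ≈ 9.6928e+5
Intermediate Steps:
h(W, o) = (-19 + o)/(151 + W) (h(W, o) = (o - 19)/(W + 151) = (-19 + o)/(151 + W))
Q = 969280 (Q = -4*(-242320) = 969280)
Y = 343/514 (Y = (-19 + 362)/(151 + 363) = 343/514 ≈ 0.66732)
Y + Q = 343/514 + 969280 = 498210263/514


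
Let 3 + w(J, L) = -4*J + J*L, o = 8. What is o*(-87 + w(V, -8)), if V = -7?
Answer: -48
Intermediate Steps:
w(J, L) = -3 - 4*J + J*L (w(J, L) = -3 + (-4*J + J*L) = -3 - 4*J + J*L)
o*(-87 + w(V, -8)) = 8*(-87 + (-3 - 4*(-7) - 7*(-8))) = 8*(-87 + (-3 + 28 + 56)) = 8*(-87 + 81) = 8*(-6) = -48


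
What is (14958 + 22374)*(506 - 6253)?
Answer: -214547004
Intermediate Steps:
(14958 + 22374)*(506 - 6253) = 37332*(-5747) = -214547004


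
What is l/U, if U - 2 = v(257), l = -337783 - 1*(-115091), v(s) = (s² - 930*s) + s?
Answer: 111346/86351 ≈ 1.2895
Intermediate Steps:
v(s) = s² - 929*s
l = -222692 (l = -337783 + 115091 = -222692)
U = -172702 (U = 2 + 257*(-929 + 257) = 2 + 257*(-672) = 2 - 172704 = -172702)
l/U = -222692/(-172702) = -222692*(-1/172702) = 111346/86351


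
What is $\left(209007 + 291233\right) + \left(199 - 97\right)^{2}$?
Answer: $510644$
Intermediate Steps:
$\left(209007 + 291233\right) + \left(199 - 97\right)^{2} = 500240 + 102^{2} = 500240 + 10404 = 510644$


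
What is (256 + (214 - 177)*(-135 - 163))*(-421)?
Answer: 4534170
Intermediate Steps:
(256 + (214 - 177)*(-135 - 163))*(-421) = (256 + 37*(-298))*(-421) = (256 - 11026)*(-421) = -10770*(-421) = 4534170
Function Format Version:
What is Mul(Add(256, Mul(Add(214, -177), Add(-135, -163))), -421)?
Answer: 4534170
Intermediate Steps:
Mul(Add(256, Mul(Add(214, -177), Add(-135, -163))), -421) = Mul(Add(256, Mul(37, -298)), -421) = Mul(Add(256, -11026), -421) = Mul(-10770, -421) = 4534170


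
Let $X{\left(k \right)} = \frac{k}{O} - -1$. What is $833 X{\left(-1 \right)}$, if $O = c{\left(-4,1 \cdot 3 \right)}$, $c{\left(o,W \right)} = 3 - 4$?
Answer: $1666$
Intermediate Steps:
$c{\left(o,W \right)} = -1$
$O = -1$
$X{\left(k \right)} = 1 - k$ ($X{\left(k \right)} = \frac{k}{-1} - -1 = k \left(-1\right) + 1 = - k + 1 = 1 - k$)
$833 X{\left(-1 \right)} = 833 \left(1 - -1\right) = 833 \left(1 + 1\right) = 833 \cdot 2 = 1666$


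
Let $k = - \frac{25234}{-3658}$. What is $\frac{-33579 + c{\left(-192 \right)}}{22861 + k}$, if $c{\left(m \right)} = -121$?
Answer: $- \frac{994150}{674603} \approx -1.4737$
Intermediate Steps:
$k = \frac{407}{59}$ ($k = \left(-25234\right) \left(- \frac{1}{3658}\right) = \frac{407}{59} \approx 6.8983$)
$\frac{-33579 + c{\left(-192 \right)}}{22861 + k} = \frac{-33579 - 121}{22861 + \frac{407}{59}} = - \frac{33700}{\frac{1349206}{59}} = \left(-33700\right) \frac{59}{1349206} = - \frac{994150}{674603}$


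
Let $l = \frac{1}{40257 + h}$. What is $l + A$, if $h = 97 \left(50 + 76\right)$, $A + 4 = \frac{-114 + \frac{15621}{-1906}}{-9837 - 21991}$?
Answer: $- \frac{12722096204225}{3183594872472} \approx -3.9961$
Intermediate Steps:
$A = - \frac{242423767}{60664168}$ ($A = -4 + \frac{-114 + \frac{15621}{-1906}}{-9837 - 21991} = -4 + \frac{-114 + 15621 \left(- \frac{1}{1906}\right)}{-31828} = -4 + \left(-114 - \frac{15621}{1906}\right) \left(- \frac{1}{31828}\right) = -4 - - \frac{232905}{60664168} = -4 + \frac{232905}{60664168} = - \frac{242423767}{60664168} \approx -3.9962$)
$h = 12222$ ($h = 97 \cdot 126 = 12222$)
$l = \frac{1}{52479}$ ($l = \frac{1}{40257 + 12222} = \frac{1}{52479} \approx 1.9055 \cdot 10^{-5}$)
$l + A = \frac{1}{52479} - \frac{242423767}{60664168} = - \frac{12722096204225}{3183594872472}$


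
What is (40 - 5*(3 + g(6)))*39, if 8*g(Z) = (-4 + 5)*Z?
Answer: 3315/4 ≈ 828.75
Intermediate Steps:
g(Z) = Z/8 (g(Z) = ((-4 + 5)*Z)/8 = (1*Z)/8 = Z/8)
(40 - 5*(3 + g(6)))*39 = (40 - 5*(3 + (1/8)*6))*39 = (40 - 5*(3 + 3/4))*39 = (40 - 5*15/4)*39 = (40 - 75/4)*39 = (85/4)*39 = 3315/4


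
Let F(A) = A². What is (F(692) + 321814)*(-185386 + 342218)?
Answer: 125571932096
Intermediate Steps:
(F(692) + 321814)*(-185386 + 342218) = (692² + 321814)*(-185386 + 342218) = (478864 + 321814)*156832 = 800678*156832 = 125571932096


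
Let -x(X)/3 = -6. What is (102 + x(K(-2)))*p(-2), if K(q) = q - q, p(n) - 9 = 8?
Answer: 2040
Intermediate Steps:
p(n) = 17 (p(n) = 9 + 8 = 17)
K(q) = 0
x(X) = 18 (x(X) = -3*(-6) = 18)
(102 + x(K(-2)))*p(-2) = (102 + 18)*17 = 120*17 = 2040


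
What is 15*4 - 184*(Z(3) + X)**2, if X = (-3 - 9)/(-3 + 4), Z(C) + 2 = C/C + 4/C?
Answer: -224860/9 ≈ -24984.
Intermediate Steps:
Z(C) = -1 + 4/C (Z(C) = -2 + (C/C + 4/C) = -2 + (1 + 4/C) = -1 + 4/C)
X = -12 (X = -12/1 = -12*1 = -12)
15*4 - 184*(Z(3) + X)**2 = 15*4 - 184*((4 - 1*3)/3 - 12)**2 = 60 - 184*((4 - 3)/3 - 12)**2 = 60 - 184*((1/3)*1 - 12)**2 = 60 - 184*(1/3 - 12)**2 = 60 - 184*(-35/3)**2 = 60 - 184*1225/9 = 60 - 225400/9 = -224860/9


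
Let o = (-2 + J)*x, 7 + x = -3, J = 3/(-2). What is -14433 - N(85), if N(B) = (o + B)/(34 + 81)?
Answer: -331983/23 ≈ -14434.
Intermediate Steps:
J = -3/2 (J = 3*(-½) = -3/2 ≈ -1.5000)
x = -10 (x = -7 - 3 = -10)
o = 35 (o = (-2 - 3/2)*(-10) = -7/2*(-10) = 35)
N(B) = 7/23 + B/115 (N(B) = (35 + B)/(34 + 81) = (35 + B)/115 = (35 + B)*(1/115) = 7/23 + B/115)
-14433 - N(85) = -14433 - (7/23 + (1/115)*85) = -14433 - (7/23 + 17/23) = -14433 - 1*24/23 = -14433 - 24/23 = -331983/23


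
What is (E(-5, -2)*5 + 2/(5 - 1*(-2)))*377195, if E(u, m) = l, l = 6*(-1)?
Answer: -11208080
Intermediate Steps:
l = -6
E(u, m) = -6
(E(-5, -2)*5 + 2/(5 - 1*(-2)))*377195 = (-6*5 + 2/(5 - 1*(-2)))*377195 = (-30 + 2/(5 + 2))*377195 = (-30 + 2/7)*377195 = -208/7*377195 = -11208080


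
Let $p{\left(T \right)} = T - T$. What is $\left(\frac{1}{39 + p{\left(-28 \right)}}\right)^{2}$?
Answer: $\frac{1}{1521} \approx 0.00065746$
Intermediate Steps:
$p{\left(T \right)} = 0$
$\left(\frac{1}{39 + p{\left(-28 \right)}}\right)^{2} = \left(\frac{1}{39 + 0}\right)^{2} = \left(\frac{1}{39}\right)^{2} = \frac{1}{1521}$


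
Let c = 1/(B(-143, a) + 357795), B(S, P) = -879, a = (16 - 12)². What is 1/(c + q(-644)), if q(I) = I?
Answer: -356916/229853903 ≈ -0.0015528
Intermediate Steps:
a = 16 (a = 4² = 16)
c = 1/356916 (c = 1/(-879 + 357795) = 1/356916 ≈ 2.8018e-6)
1/(c + q(-644)) = 1/(1/356916 - 644) = 1/(-229853903/356916) = -356916/229853903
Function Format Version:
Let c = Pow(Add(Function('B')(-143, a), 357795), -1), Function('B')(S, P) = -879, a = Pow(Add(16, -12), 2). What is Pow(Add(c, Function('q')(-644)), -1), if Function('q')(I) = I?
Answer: Rational(-356916, 229853903) ≈ -0.0015528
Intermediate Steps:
a = 16 (a = Pow(4, 2) = 16)
c = Rational(1, 356916) (c = Pow(Add(-879, 357795), -1) = Pow(356916, -1) = Rational(1, 356916) ≈ 2.8018e-6)
Pow(Add(c, Function('q')(-644)), -1) = Pow(Add(Rational(1, 356916), -644), -1) = Pow(Rational(-229853903, 356916), -1) = Rational(-356916, 229853903)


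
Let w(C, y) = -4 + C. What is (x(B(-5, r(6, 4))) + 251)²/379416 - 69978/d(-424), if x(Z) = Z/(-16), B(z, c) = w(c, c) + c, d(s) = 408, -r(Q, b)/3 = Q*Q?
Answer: -5893816685/34400384 ≈ -171.33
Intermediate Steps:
r(Q, b) = -3*Q² (r(Q, b) = -3*Q*Q = -3*Q²)
B(z, c) = -4 + 2*c (B(z, c) = (-4 + c) + c = -4 + 2*c)
x(Z) = -Z/16 (x(Z) = Z*(-1/16) = -Z/16)
(x(B(-5, r(6, 4))) + 251)²/379416 - 69978/d(-424) = (-(-4 + 2*(-3*6²))/16 + 251)²/379416 - 69978/408 = (-(-4 + 2*(-3*36))/16 + 251)²*(1/379416) - 69978*1/408 = (-(-4 + 2*(-108))/16 + 251)²*(1/379416) - 11663/68 = (-(-4 - 216)/16 + 251)²*(1/379416) - 11663/68 = (-1/16*(-220) + 251)²*(1/379416) - 11663/68 = (55/4 + 251)²*(1/379416) - 11663/68 = (1059/4)²*(1/379416) - 11663/68 = (1121481/16)*(1/379416) - 11663/68 = 373827/2023552 - 11663/68 = -5893816685/34400384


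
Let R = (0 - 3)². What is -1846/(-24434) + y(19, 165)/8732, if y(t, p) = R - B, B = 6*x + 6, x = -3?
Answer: 8316193/106678844 ≈ 0.077955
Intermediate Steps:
B = -12 (B = 6*(-3) + 6 = -18 + 6 = -12)
R = 9 (R = (-3)² = 9)
y(t, p) = 21 (y(t, p) = 9 - 1*(-12) = 9 + 12 = 21)
-1846/(-24434) + y(19, 165)/8732 = -1846/(-24434) + 21/8732 = -1846*(-1/24434) + 21*(1/8732) = 923/12217 + 21/8732 = 8316193/106678844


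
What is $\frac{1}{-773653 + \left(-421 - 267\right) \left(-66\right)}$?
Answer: $- \frac{1}{728245} \approx -1.3732 \cdot 10^{-6}$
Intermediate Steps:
$\frac{1}{-773653 + \left(-421 - 267\right) \left(-66\right)} = \frac{1}{-773653 - -45408} = \frac{1}{-773653 + 45408} = \frac{1}{-728245} = - \frac{1}{728245}$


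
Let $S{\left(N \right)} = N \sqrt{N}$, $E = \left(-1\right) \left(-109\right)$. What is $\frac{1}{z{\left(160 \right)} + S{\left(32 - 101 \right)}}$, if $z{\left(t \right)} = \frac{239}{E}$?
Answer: $\frac{26051}{3903072550} + \frac{819789 i \sqrt{69}}{3903072550} \approx 6.6745 \cdot 10^{-6} + 0.0017447 i$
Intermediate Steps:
$E = 109$
$z{\left(t \right)} = \frac{239}{109}$
$S{\left(N \right)} = N^{\frac{3}{2}}$
$\frac{1}{z{\left(160 \right)} + S{\left(32 - 101 \right)}} = \frac{1}{\frac{239}{109} + \left(32 - 101\right)^{\frac{3}{2}}} = \frac{1}{\frac{239}{109} + \left(-69\right)^{\frac{3}{2}}} = \frac{1}{\frac{239}{109} - 69 i \sqrt{69}}$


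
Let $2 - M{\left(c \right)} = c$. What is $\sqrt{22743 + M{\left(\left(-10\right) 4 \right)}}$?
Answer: $7 \sqrt{465} \approx 150.95$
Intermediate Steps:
$M{\left(c \right)} = 2 - c$
$\sqrt{22743 + M{\left(\left(-10\right) 4 \right)}} = \sqrt{22743 - \left(-2 - 40\right)} = \sqrt{22743 + \left(2 - -40\right)} = \sqrt{22743 + \left(2 + 40\right)} = \sqrt{22743 + 42} = \sqrt{22785} = 7 \sqrt{465}$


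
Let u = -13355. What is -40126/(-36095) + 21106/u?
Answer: -45187668/96409745 ≈ -0.46870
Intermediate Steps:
-40126/(-36095) + 21106/u = -40126/(-36095) + 21106/(-13355) = -40126*(-1/36095) + 21106*(-1/13355) = 40126/36095 - 21106/13355 = -45187668/96409745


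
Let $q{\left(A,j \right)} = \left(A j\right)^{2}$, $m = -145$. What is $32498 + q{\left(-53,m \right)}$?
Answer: $59091723$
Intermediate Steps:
$q{\left(A,j \right)} = A^{2} j^{2}$
$32498 + q{\left(-53,m \right)} = 32498 + \left(-53\right)^{2} \left(-145\right)^{2} = 32498 + 2809 \cdot 21025 = 32498 + 59059225 = 59091723$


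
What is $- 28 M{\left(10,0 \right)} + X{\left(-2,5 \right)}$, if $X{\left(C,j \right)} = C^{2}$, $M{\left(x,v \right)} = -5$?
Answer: $144$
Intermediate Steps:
$- 28 M{\left(10,0 \right)} + X{\left(-2,5 \right)} = \left(-28\right) \left(-5\right) + \left(-2\right)^{2} = 140 + 4 = 144$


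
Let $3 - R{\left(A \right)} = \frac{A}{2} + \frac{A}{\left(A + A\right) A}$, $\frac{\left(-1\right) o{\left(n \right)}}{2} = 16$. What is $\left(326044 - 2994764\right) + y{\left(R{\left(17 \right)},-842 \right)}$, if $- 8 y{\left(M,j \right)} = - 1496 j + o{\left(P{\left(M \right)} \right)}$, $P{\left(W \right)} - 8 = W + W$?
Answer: $-2826170$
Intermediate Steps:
$P{\left(W \right)} = 8 + 2 W$ ($P{\left(W \right)} = 8 + \left(W + W\right) = 8 + 2 W$)
$o{\left(n \right)} = -32$ ($o{\left(n \right)} = \left(-2\right) 16 = -32$)
$R{\left(A \right)} = 3 - \frac{A}{2} - \frac{1}{2 A}$ ($R{\left(A \right)} = 3 - \left(\frac{A}{2} + \frac{A}{\left(A + A\right) A}\right) = 3 - \left(A \frac{1}{2} + \frac{A}{2 A A}\right) = 3 - \left(\frac{A}{2} + \frac{A}{2 A^{2}}\right) = 3 - \left(\frac{A}{2} + A \frac{1}{2 A^{2}}\right) = 3 - \left(\frac{A}{2} + \frac{1}{2 A}\right) = 3 - \frac{A}{2} - \frac{1}{2 A}$)
$y{\left(M,j \right)} = 4 + 187 j$ ($y{\left(M,j \right)} = - \frac{- 1496 j - 32}{8} = - \frac{-32 - 1496 j}{8} = 4 + 187 j$)
$\left(326044 - 2994764\right) + y{\left(R{\left(17 \right)},-842 \right)} = \left(326044 - 2994764\right) + \left(4 + 187 \left(-842\right)\right) = -2668720 + \left(4 - 157454\right) = -2668720 - 157450 = -2826170$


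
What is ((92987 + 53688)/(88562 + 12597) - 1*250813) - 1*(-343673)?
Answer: 9393771415/101159 ≈ 92862.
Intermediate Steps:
((92987 + 53688)/(88562 + 12597) - 1*250813) - 1*(-343673) = (146675/101159 - 250813) + 343673 = -25371845592/101159 + 343673 = 9393771415/101159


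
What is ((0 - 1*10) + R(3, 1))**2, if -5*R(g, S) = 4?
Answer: 2916/25 ≈ 116.64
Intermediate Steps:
R(g, S) = -4/5 (R(g, S) = -1/5*4 = -4/5)
((0 - 1*10) + R(3, 1))**2 = ((0 - 1*10) - 4/5)**2 = ((0 - 10) - 4/5)**2 = (-10 - 4/5)**2 = (-54/5)**2 = 2916/25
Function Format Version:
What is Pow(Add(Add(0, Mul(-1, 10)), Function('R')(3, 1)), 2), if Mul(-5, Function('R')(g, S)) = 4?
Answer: Rational(2916, 25) ≈ 116.64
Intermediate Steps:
Function('R')(g, S) = Rational(-4, 5) (Function('R')(g, S) = Mul(Rational(-1, 5), 4) = Rational(-4, 5))
Pow(Add(Add(0, Mul(-1, 10)), Function('R')(3, 1)), 2) = Pow(Add(Add(0, Mul(-1, 10)), Rational(-4, 5)), 2) = Pow(Add(Add(0, -10), Rational(-4, 5)), 2) = Pow(Add(-10, Rational(-4, 5)), 2) = Pow(Rational(-54, 5), 2) = Rational(2916, 25)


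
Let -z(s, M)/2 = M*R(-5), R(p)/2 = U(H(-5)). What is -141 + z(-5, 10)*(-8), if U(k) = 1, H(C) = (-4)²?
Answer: 179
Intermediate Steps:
H(C) = 16
R(p) = 2 (R(p) = 2*1 = 2)
z(s, M) = -4*M (z(s, M) = -2*M*2 = -4*M)
-141 + z(-5, 10)*(-8) = -141 - 4*10*(-8) = -141 - 40*(-8) = -141 + 320 = 179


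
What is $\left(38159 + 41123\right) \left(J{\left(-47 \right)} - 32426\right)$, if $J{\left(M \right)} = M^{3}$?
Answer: $-10802093218$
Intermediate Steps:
$\left(38159 + 41123\right) \left(J{\left(-47 \right)} - 32426\right) = \left(38159 + 41123\right) \left(\left(-47\right)^{3} - 32426\right) = 79282 \left(-103823 - 32426\right) = 79282 \left(-136249\right) = -10802093218$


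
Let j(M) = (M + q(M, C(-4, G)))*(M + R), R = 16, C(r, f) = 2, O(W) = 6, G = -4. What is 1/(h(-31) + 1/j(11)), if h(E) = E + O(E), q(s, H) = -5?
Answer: -162/4049 ≈ -0.040010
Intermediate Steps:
j(M) = (-5 + M)*(16 + M) (j(M) = (M - 5)*(M + 16) = (-5 + M)*(16 + M))
h(E) = 6 + E (h(E) = E + 6 = 6 + E)
1/(h(-31) + 1/j(11)) = 1/((6 - 31) + 1/(-80 + 11**2 + 11*11)) = 1/(-25 + 1/(-80 + 121 + 121)) = 1/(-25 + 1/162) = 1/(-4049/162) = -162/4049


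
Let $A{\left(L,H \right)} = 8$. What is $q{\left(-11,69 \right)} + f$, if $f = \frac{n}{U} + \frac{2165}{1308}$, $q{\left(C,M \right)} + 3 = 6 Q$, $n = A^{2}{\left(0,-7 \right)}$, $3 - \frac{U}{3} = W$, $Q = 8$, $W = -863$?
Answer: $\frac{26437777}{566364} \approx 46.68$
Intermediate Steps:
$U = 2598$ ($U = 9 - -2589 = 9 + 2589 = 2598$)
$n = 64$ ($n = 8^{2} = 64$)
$q{\left(C,M \right)} = 45$ ($q{\left(C,M \right)} = -3 + 6 \cdot 8 = -3 + 48 = 45$)
$f = \frac{951397}{566364}$ ($f = \frac{64}{2598} + \frac{2165}{1308} = 64 \cdot \frac{1}{2598} + 2165 \cdot \frac{1}{1308} = \frac{32}{1299} + \frac{2165}{1308} = \frac{951397}{566364} \approx 1.6798$)
$q{\left(-11,69 \right)} + f = 45 + \frac{951397}{566364} = \frac{26437777}{566364}$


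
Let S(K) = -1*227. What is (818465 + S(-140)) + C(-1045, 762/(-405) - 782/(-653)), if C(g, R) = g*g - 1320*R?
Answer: 11231921347/5877 ≈ 1.9112e+6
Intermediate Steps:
S(K) = -227
C(g, R) = g² - 1320*R
(818465 + S(-140)) + C(-1045, 762/(-405) - 782/(-653)) = (818465 - 227) + ((-1045)² - 1320*(762/(-405) - 782/(-653))) = 818238 + (1092025 - 1320*(762*(-1/405) - 782*(-1/653))) = 818238 + (1092025 - 1320*(-254/135 + 782/653)) = 818238 + (1092025 - 1320*(-60292/88155)) = 818238 + (1092025 + 5305696/5877) = 818238 + 6423136621/5877 = 11231921347/5877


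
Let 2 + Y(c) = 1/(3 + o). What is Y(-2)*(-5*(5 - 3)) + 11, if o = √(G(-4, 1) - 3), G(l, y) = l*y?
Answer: 233/8 + 5*I*√7/8 ≈ 29.125 + 1.6536*I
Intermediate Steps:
o = I*√7 (o = √(-4*1 - 3) = √(-4 - 3) = √(-7) = I*√7 ≈ 2.6458*I)
Y(c) = -2 + 1/(3 + I*√7)
Y(-2)*(-5*(5 - 3)) + 11 = ((-2*√7 + 5*I)/(√7 - 3*I))*(-5*(5 - 3)) + 11 = ((-2*√7 + 5*I)/(√7 - 3*I))*(-5*2) + 11 = ((-2*√7 + 5*I)/(√7 - 3*I))*(-10) + 11 = -10*(-2*√7 + 5*I)/(√7 - 3*I) + 11 = 11 - 10*(-2*√7 + 5*I)/(√7 - 3*I)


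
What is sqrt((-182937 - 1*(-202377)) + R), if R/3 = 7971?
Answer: 3*sqrt(4817) ≈ 208.21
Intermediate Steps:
R = 23913 (R = 3*7971 = 23913)
sqrt((-182937 - 1*(-202377)) + R) = sqrt((-182937 - 1*(-202377)) + 23913) = sqrt((-182937 + 202377) + 23913) = sqrt(19440 + 23913) = sqrt(43353) = 3*sqrt(4817)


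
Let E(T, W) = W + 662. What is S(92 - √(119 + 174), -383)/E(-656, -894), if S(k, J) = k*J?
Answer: 8809/58 - 383*√293/232 ≈ 123.62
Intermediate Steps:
E(T, W) = 662 + W
S(k, J) = J*k
S(92 - √(119 + 174), -383)/E(-656, -894) = (-383*(92 - √(119 + 174)))/(662 - 894) = -383*(92 - √293)/(-232) = (-35236 + 383*√293)*(-1/232) = 8809/58 - 383*√293/232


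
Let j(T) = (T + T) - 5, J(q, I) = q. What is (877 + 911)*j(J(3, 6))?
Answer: 1788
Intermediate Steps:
j(T) = -5 + 2*T (j(T) = 2*T - 5 = -5 + 2*T)
(877 + 911)*j(J(3, 6)) = (877 + 911)*(-5 + 2*3) = 1788*(-5 + 6) = 1788*1 = 1788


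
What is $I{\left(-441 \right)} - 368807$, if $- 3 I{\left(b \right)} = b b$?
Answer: $-433634$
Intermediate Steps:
$I{\left(b \right)} = - \frac{b^{2}}{3}$ ($I{\left(b \right)} = - \frac{b b}{3} = - \frac{b^{2}}{3}$)
$I{\left(-441 \right)} - 368807 = - \frac{\left(-441\right)^{2}}{3} - 368807 = \left(- \frac{1}{3}\right) 194481 - 368807 = -64827 - 368807 = -433634$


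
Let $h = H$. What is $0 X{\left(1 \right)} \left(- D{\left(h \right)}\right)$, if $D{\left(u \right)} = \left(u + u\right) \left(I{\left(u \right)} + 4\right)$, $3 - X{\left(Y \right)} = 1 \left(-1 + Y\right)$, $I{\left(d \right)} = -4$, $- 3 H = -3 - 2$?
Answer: $0$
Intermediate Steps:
$H = \frac{5}{3}$ ($H = - \frac{-3 - 2}{3} = \left(- \frac{1}{3}\right) \left(-5\right) = \frac{5}{3} \approx 1.6667$)
$h = \frac{5}{3} \approx 1.6667$
$X{\left(Y \right)} = 4 - Y$ ($X{\left(Y \right)} = 3 - 1 \left(-1 + Y\right) = 3 - \left(-1 + Y\right) = 4 - Y$)
$D{\left(u \right)} = 0$ ($D{\left(u \right)} = \left(u + u\right) \left(-4 + 4\right) = 2 u 0 = 0$)
$0 X{\left(1 \right)} \left(- D{\left(h \right)}\right) = 0 \left(4 - 1\right) \left(\left(-1\right) 0\right) = 0 \left(4 - 1\right) 0 = 0 \cdot 3 \cdot 0 = 0 \cdot 0 = 0$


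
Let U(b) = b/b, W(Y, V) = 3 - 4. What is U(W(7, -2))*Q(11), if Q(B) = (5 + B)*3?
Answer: 48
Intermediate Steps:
W(Y, V) = -1
U(b) = 1
Q(B) = 15 + 3*B
U(W(7, -2))*Q(11) = 1*(15 + 3*11) = 1*(15 + 33) = 1*48 = 48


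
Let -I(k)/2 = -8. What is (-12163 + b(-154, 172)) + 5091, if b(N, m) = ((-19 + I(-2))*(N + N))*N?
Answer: -149368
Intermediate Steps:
I(k) = 16 (I(k) = -2*(-8) = 16)
b(N, m) = -6*N² (b(N, m) = ((-19 + 16)*(N + N))*N = (-6*N)*N = -6*N²)
(-12163 + b(-154, 172)) + 5091 = (-12163 - 6*(-154)²) + 5091 = (-12163 - 6*23716) + 5091 = (-12163 - 142296) + 5091 = -154459 + 5091 = -149368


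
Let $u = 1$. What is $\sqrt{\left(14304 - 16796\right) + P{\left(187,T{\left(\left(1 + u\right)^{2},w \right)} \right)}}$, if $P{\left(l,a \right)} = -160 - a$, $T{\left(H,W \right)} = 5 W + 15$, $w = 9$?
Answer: $2 i \sqrt{678} \approx 52.077 i$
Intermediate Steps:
$T{\left(H,W \right)} = 15 + 5 W$
$\sqrt{\left(14304 - 16796\right) + P{\left(187,T{\left(\left(1 + u\right)^{2},w \right)} \right)}} = \sqrt{\left(14304 - 16796\right) - \left(175 + 45\right)} = \sqrt{\left(14304 - 16796\right) - 220} = \sqrt{-2492 - 220} = \sqrt{-2712} = 2 i \sqrt{678}$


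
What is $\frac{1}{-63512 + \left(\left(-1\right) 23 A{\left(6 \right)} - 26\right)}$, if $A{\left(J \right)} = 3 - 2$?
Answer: $- \frac{1}{63561} \approx -1.5733 \cdot 10^{-5}$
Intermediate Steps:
$A{\left(J \right)} = 1$
$\frac{1}{-63512 + \left(\left(-1\right) 23 A{\left(6 \right)} - 26\right)} = \frac{1}{-63512 - \left(26 - \left(-1\right) 23 \cdot 1\right)} = \frac{1}{-63512 - 49} = \frac{1}{-63561} = - \frac{1}{63561}$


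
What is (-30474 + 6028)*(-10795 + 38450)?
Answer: -676054130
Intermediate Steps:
(-30474 + 6028)*(-10795 + 38450) = -24446*27655 = -676054130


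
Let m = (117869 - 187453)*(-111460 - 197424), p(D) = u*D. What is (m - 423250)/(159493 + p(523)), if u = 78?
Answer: 21492961006/200287 ≈ 1.0731e+5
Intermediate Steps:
p(D) = 78*D
m = 21493384256 (m = -69584*(-308884) = 21493384256)
(m - 423250)/(159493 + p(523)) = (21493384256 - 423250)/(159493 + 78*523) = 21492961006/(159493 + 40794) = 21492961006/200287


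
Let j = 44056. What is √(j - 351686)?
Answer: I*√307630 ≈ 554.64*I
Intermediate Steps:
√(j - 351686) = √(44056 - 351686) = √(-307630) = I*√307630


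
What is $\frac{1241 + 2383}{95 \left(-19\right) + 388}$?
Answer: $- \frac{3624}{1417} \approx -2.5575$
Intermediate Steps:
$\frac{1241 + 2383}{95 \left(-19\right) + 388} = \frac{3624}{-1805 + 388} = \frac{3624}{-1417} = 3624 \left(- \frac{1}{1417}\right) = - \frac{3624}{1417}$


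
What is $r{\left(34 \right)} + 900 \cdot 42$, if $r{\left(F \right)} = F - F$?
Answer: $37800$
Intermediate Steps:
$r{\left(F \right)} = 0$
$r{\left(34 \right)} + 900 \cdot 42 = 0 + 900 \cdot 42 = 0 + 37800 = 37800$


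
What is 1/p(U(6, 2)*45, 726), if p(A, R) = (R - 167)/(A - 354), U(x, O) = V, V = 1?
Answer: -309/559 ≈ -0.55277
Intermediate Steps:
U(x, O) = 1
p(A, R) = (-167 + R)/(-354 + A)
1/p(U(6, 2)*45, 726) = 1/((-167 + 726)/(-354 + 1*45)) = 1/(559/(-354 + 45)) = 1/(559/(-309)) = 1/(-1/309*559) = 1/(-559/309) = -309/559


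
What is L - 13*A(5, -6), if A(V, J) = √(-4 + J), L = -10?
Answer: -10 - 13*I*√10 ≈ -10.0 - 41.11*I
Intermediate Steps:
L - 13*A(5, -6) = -10 - 13*√(-4 - 6) = -10 - 13*I*√10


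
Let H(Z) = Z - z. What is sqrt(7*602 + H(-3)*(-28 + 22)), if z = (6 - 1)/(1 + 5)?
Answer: sqrt(4237) ≈ 65.092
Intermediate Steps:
z = 5/6 ≈ 0.83333
H(Z) = -5/6 + Z (H(Z) = Z - 1*5/6 = Z - 5/6 = -5/6 + Z)
sqrt(7*602 + H(-3)*(-28 + 22)) = sqrt(7*602 + (-5/6 - 3)*(-28 + 22)) = sqrt(4214 - 23/6*(-6)) = sqrt(4214 + 23) = sqrt(4237)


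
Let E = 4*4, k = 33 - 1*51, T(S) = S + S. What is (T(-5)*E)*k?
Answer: 2880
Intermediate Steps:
T(S) = 2*S
k = -18 (k = 33 - 51 = -18)
E = 16
(T(-5)*E)*k = ((2*(-5))*16)*(-18) = -10*16*(-18) = -160*(-18) = 2880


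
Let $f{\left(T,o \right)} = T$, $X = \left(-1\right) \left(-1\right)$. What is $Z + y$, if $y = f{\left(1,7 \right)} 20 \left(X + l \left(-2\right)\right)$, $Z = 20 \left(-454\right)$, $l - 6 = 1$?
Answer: $-9340$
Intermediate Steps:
$l = 7$ ($l = 6 + 1 = 7$)
$X = 1$
$Z = -9080$
$y = -260$ ($y = 1 \cdot 20 \left(1 + 7 \left(-2\right)\right) = 20 \left(1 - 14\right) = 20 \left(-13\right) = -260$)
$Z + y = -9080 - 260 = -9340$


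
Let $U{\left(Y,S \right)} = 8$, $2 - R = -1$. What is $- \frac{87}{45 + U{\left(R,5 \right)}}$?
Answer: $- \frac{87}{53} \approx -1.6415$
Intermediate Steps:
$R = 3$ ($R = 2 - -1 = 2 + 1 = 3$)
$- \frac{87}{45 + U{\left(R,5 \right)}} = - \frac{87}{45 + 8} = - \frac{87}{53}$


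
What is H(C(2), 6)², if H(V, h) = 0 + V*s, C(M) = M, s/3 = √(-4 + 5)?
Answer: 36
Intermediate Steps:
s = 3 (s = 3*√(-4 + 5) = 3*√1 = 3*1 = 3)
H(V, h) = 3*V (H(V, h) = 0 + V*3 = 0 + 3*V = 3*V)
H(C(2), 6)² = (3*2)² = 6² = 36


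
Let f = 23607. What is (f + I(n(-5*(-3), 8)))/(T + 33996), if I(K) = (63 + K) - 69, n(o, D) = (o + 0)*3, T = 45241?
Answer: 23646/79237 ≈ 0.29842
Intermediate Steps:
n(o, D) = 3*o (n(o, D) = o*3 = 3*o)
I(K) = -6 + K
(f + I(n(-5*(-3), 8)))/(T + 33996) = (23607 + (-6 + 3*(-5*(-3))))/(45241 + 33996) = (23607 + (-6 + 3*15))/79237 = (23607 + (-6 + 45))*(1/79237) = (23607 + 39)*(1/79237) = 23646*(1/79237) = 23646/79237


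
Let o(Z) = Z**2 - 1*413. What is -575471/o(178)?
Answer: -575471/31271 ≈ -18.403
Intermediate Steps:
o(Z) = -413 + Z**2 (o(Z) = Z**2 - 413 = -413 + Z**2)
-575471/o(178) = -575471/(-413 + 178**2) = -575471/(-413 + 31684) = -575471/31271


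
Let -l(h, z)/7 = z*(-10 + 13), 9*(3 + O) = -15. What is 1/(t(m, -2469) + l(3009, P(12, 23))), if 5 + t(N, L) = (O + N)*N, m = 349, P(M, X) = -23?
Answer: 3/361951 ≈ 8.2884e-6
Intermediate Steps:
O = -14/3 (O = -3 + (⅑)*(-15) = -3 - 5/3 = -14/3 ≈ -4.6667)
l(h, z) = -21*z (l(h, z) = -7*z*(-10 + 13) = -7*z*3 = -21*z)
t(N, L) = -5 + N*(-14/3 + N) (t(N, L) = -5 + (-14/3 + N)*N = -5 + N*(-14/3 + N))
1/(t(m, -2469) + l(3009, P(12, 23))) = 1/((-5 + 349² - 14/3*349) - 21*(-23)) = 1/((-5 + 121801 - 4886/3) + 483) = 1/(360502/3 + 483) = 1/(361951/3) = 3/361951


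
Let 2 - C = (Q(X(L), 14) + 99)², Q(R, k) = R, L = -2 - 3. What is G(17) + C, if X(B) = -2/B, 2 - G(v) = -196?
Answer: -242009/25 ≈ -9680.4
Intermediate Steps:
G(v) = 198 (G(v) = 2 - 1*(-196) = 2 + 196 = 198)
L = -5
C = -246959/25 (C = 2 - (-2/(-5) + 99)² = 2 - (-2*(-⅕) + 99)² = 2 - (⅖ + 99)² = 2 - (497/5)² = 2 - 1*247009/25 = 2 - 247009/25 = -246959/25 ≈ -9878.4)
G(17) + C = 198 - 246959/25 = -242009/25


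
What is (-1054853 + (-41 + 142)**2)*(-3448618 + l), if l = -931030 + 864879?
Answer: 3671710465388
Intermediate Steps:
l = -66151
(-1054853 + (-41 + 142)**2)*(-3448618 + l) = (-1054853 + (-41 + 142)**2)*(-3448618 - 66151) = (-1054853 + 101**2)*(-3514769) = (-1054853 + 10201)*(-3514769) = -1044652*(-3514769) = 3671710465388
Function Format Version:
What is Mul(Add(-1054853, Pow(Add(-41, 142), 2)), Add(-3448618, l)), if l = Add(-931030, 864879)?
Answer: 3671710465388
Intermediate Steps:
l = -66151
Mul(Add(-1054853, Pow(Add(-41, 142), 2)), Add(-3448618, l)) = Mul(Add(-1054853, Pow(Add(-41, 142), 2)), Add(-3448618, -66151)) = Mul(Add(-1054853, Pow(101, 2)), -3514769) = Mul(Add(-1054853, 10201), -3514769) = Mul(-1044652, -3514769) = 3671710465388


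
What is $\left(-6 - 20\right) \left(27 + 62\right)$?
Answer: $-2314$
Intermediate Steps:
$\left(-6 - 20\right) \left(27 + 62\right) = \left(-26\right) 89 = -2314$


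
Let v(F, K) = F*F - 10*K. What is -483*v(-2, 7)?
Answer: 31878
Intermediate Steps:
v(F, K) = F² - 10*K
-483*v(-2, 7) = -483*((-2)² - 10*7) = -483*(4 - 70) = -483*(-66) = 31878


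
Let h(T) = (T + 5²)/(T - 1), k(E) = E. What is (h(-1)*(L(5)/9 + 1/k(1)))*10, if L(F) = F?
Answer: -560/3 ≈ -186.67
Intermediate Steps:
h(T) = (25 + T)/(-1 + T) (h(T) = (T + 25)/(-1 + T) = (25 + T)/(-1 + T))
(h(-1)*(L(5)/9 + 1/k(1)))*10 = (((25 - 1)/(-1 - 1))*(5/9 + 1/1))*10 = ((24/(-2))*(5*(⅑) + 1*1))*10 = ((-½*24)*(5/9 + 1))*10 = -12*14/9*10 = -56/3*10 = -560/3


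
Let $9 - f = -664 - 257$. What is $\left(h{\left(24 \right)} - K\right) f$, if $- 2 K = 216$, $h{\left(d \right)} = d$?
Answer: $122760$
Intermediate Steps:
$f = 930$ ($f = 9 - \left(-664 - 257\right) = 9 - -921 = 9 + 921 = 930$)
$K = -108$ ($K = \left(- \frac{1}{2}\right) 216 = -108$)
$\left(h{\left(24 \right)} - K\right) f = \left(24 - -108\right) 930 = \left(24 + 108\right) 930 = 132 \cdot 930 = 122760$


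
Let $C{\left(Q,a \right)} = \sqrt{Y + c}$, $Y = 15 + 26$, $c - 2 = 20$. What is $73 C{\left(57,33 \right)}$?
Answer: $219 \sqrt{7} \approx 579.42$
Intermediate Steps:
$c = 22$ ($c = 2 + 20 = 22$)
$Y = 41$
$C{\left(Q,a \right)} = 3 \sqrt{7}$ ($C{\left(Q,a \right)} = \sqrt{41 + 22} = \sqrt{63} = 3 \sqrt{7}$)
$73 C{\left(57,33 \right)} = 73 \cdot 3 \sqrt{7} = 219 \sqrt{7}$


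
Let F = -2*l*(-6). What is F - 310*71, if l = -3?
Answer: -22046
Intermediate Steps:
F = -36 (F = -2*(-3)*(-6) = 6*(-6) = -36)
F - 310*71 = -36 - 310*71 = -36 - 22010 = -22046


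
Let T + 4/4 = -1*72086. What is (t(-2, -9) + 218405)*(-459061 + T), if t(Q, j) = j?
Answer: -116000598608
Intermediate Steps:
T = -72087 (T = -1 - 1*72086 = -1 - 72086 = -72087)
(t(-2, -9) + 218405)*(-459061 + T) = (-9 + 218405)*(-459061 - 72087) = 218396*(-531148) = -116000598608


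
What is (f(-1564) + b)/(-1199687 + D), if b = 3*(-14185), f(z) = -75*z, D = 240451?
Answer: -74745/959236 ≈ -0.077921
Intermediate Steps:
b = -42555
(f(-1564) + b)/(-1199687 + D) = (-75*(-1564) - 42555)/(-1199687 + 240451) = (117300 - 42555)/(-959236) = 74745*(-1/959236) = -74745/959236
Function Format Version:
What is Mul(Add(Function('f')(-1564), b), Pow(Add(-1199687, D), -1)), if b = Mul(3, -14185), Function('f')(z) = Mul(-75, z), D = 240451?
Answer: Rational(-74745, 959236) ≈ -0.077921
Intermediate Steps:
b = -42555
Mul(Add(Function('f')(-1564), b), Pow(Add(-1199687, D), -1)) = Mul(Add(Mul(-75, -1564), -42555), Pow(Add(-1199687, 240451), -1)) = Mul(Add(117300, -42555), Pow(-959236, -1)) = Mul(74745, Rational(-1, 959236)) = Rational(-74745, 959236)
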